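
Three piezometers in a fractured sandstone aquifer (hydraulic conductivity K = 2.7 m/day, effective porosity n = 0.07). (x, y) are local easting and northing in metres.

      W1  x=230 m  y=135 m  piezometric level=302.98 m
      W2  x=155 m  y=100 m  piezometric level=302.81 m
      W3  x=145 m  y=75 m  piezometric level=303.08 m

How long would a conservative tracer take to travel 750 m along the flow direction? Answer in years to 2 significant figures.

3.1 years

With h = a·x + b·y + c and W1 as origin, the differences give:
  (-75)·a + (-35)·b = -0.17
  (-85)·a + (-60)·b = +0.10
Eliminate b (×(-60) and ×(-35), subtract): 1525·a = 13.700 → a = ∂h/∂x = +0.008984
Back-substitute: b = ∂h/∂y = -0.01439.
|∇h| = √(0.008984² + -0.01439²) = 0.01696
Seepage velocity v = K·i/n = 2.7 × 0.01696 / 0.07 = 0.6542 m/day.
t = 750 / 0.6542 = 1146 days = 3.14 years.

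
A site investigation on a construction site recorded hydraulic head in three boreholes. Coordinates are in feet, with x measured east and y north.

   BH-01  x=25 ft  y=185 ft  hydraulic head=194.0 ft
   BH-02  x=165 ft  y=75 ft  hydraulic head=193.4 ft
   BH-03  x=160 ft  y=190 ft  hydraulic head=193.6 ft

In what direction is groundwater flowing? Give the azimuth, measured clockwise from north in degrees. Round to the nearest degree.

Three-point gradient (reference BH-01): Δ to BH-02 = (140, -110, -0.6), Δ to BH-03 = (135, 5, -0.4).
∂h/∂x = -0.003023, ∂h/∂y = +0.001608 (det = 15550).
Flow direction (−∇h) has components (+0.003023 E, -0.001608 N).
Azimuth = atan2(E, N) = atan2(+0.003023, -0.001608) = 118.0° ≈ 118°.

118°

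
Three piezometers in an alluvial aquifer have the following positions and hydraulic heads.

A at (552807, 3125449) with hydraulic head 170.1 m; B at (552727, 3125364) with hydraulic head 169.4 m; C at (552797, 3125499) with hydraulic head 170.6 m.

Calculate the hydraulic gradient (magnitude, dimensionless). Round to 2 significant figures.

Differences from A: to B (Δx, Δy, Δh) = (-80, -85, -0.7); to C = (-10, 50, +0.5).
Solve a·Δx + b·Δy = Δh: det = (-80)·50 − (-10)·(-85) = -4850.
∂h/∂x = [(-0.7)·50 − (+0.5)·(-85)] / -4850 = -0.001546
∂h/∂y = [(-80)·(+0.5) − (-10)·(-0.7)] / -4850 = +0.009691
|∇h| = √(-0.001546² + 0.009691²) = 0.009814

0.0098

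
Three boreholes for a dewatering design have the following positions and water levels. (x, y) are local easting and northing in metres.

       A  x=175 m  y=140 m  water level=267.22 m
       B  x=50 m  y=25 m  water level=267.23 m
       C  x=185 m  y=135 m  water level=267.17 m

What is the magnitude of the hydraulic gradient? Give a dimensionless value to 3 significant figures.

Differences from A: to B (Δx, Δy, Δh) = (-125, -115, +0.01); to C = (10, -5, -0.05).
Determinant of the coordinate differences = (-125)·(-5) − 10·(-115) = 1775.
∂h/∂x = [(+0.01)·(-5) − (-0.05)·(-115)] / 1775 = -0.003268
∂h/∂y = [(-125)·(-0.05) − 10·(+0.01)] / 1775 = +0.003465
|∇h| = √(-0.003268² + 0.003465²) = 0.004763

0.00476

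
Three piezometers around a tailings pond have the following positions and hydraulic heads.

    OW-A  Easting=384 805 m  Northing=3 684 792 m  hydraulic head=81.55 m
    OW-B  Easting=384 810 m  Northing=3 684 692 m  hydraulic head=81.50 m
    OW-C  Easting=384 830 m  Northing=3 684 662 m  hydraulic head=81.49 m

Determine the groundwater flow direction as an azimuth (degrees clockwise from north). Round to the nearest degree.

208°

Three-point gradient (reference OW-A): Δ to OW-B = (5, -100, -0.05), Δ to OW-C = (25, -130, -0.06).
∂h/∂x = +0.0002703, ∂h/∂y = +0.0005135 (det = 1850).
Flow direction (−∇h) has components (-0.0002703 E, -0.0005135 N).
Azimuth = atan2(E, N) = atan2(-0.0002703, -0.0005135) = 207.8° ≈ 208°.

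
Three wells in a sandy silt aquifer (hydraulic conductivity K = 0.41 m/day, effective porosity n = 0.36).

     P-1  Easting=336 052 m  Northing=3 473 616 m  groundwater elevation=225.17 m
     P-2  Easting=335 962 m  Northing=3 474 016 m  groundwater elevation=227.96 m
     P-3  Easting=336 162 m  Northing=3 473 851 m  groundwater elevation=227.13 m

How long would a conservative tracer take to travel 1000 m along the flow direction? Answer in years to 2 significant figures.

310 years

Three-point gradient (reference P-1): Δ to P-2 = (-90, 400, +2.79), Δ to P-3 = (110, 235, +1.96).
∂h/∂x = +0.001970, ∂h/∂y = +0.007418 (det = -65150).
|∇h| = √(0.001970² + 0.007418²) = 0.007675
Seepage velocity v = K·i/n = 0.41 × 0.007675 / 0.36 = 0.008741 m/day.
t = 1000 / 0.008741 = 1.144e+05 days = 313 years.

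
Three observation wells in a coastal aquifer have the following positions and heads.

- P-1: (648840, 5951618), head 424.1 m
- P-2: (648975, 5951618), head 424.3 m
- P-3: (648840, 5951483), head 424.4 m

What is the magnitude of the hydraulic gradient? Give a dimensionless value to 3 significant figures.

0.00267

∂h/∂x = (424.3 − 424.1) / (648975 − 648840) = +0.001481
∂h/∂y = (424.4 − 424.1) / (5951483 − 5951618) = -0.002222
|∇h| = √(0.001481² + -0.002222²) = 0.00267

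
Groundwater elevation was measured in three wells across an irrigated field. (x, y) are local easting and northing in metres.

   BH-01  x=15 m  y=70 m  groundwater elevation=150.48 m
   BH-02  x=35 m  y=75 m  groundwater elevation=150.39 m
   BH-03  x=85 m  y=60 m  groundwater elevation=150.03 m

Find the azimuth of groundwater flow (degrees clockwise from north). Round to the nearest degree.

Taking BH-01 as reference: BH-02−BH-01 = (20, 5, -0.09); BH-03−BH-01 = (70, -10, -0.45).
Solve a·Δx + b·Δy = Δh: det = 20·(-10) − 70·5 = -550.
∂h/∂x = [(-0.09)·(-10) − (-0.45)·5] / -550 = -0.005727
∂h/∂y = [20·(-0.45) − 70·(-0.09)] / -550 = +0.004909
Flow direction (−∇h) has components (+0.005727 E, -0.004909 N).
Azimuth = atan2(E, N) = atan2(+0.005727, -0.004909) = 130.6° ≈ 131°.

131°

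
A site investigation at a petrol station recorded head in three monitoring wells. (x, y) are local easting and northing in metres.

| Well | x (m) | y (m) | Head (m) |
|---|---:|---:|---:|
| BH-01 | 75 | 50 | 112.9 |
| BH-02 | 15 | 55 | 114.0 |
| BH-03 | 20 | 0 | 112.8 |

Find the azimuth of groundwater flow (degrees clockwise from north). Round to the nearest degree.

141°

Taking BH-01 as reference: BH-02−BH-01 = (-60, 5, +1.1); BH-03−BH-01 = (-55, -50, -0.1).
Determinant of the coordinate differences = (-60)·(-50) − (-55)·5 = 3275.
∂h/∂x = [(+1.1)·(-50) − (-0.1)·5] / 3275 = -0.01664
∂h/∂y = [(-60)·(-0.1) − (-55)·(+1.1)] / 3275 = +0.02031
Flow direction (−∇h) has components (+0.01664 E, -0.02031 N).
Azimuth = atan2(E, N) = atan2(+0.01664, -0.02031) = 140.7° ≈ 141°.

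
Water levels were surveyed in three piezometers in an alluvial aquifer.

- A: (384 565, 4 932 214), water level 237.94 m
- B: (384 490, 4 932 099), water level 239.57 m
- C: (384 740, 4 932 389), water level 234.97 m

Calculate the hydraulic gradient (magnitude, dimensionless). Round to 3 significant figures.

Differences from A: to B (Δx, Δy, Δh) = (-75, -115, +1.63); to C = (175, 175, -2.97).
Solve a·Δx + b·Δy = Δh: det = (-75)·175 − 175·(-115) = 7000.
∂h/∂x = [(+1.63)·175 − (-2.97)·(-115)] / 7000 = -0.008043
∂h/∂y = [(-75)·(-2.97) − 175·(+1.63)] / 7000 = -0.008929
|∇h| = √(-0.008043² + -0.008929²) = 0.01202

0.0120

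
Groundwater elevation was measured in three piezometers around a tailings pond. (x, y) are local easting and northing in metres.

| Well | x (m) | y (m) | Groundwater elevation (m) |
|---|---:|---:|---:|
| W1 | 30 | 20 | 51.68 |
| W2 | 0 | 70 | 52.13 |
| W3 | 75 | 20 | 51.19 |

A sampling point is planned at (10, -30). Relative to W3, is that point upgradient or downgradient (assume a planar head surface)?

upgradient

Differences from W1: to W2 (Δx, Δy, Δh) = (-30, 50, +0.45); to W3 = (45, 0, -0.49).
Determinant of the coordinate differences = (-30)·0 − 45·50 = -2250.
∂h/∂x = [(+0.45)·0 − (-0.49)·50] / -2250 = -0.01089
∂h/∂y = [(-30)·(-0.49) − 45·(+0.45)] / -2250 = +0.002467
Head at (10, -30) = 51.68 + (-0.01089)·(-20) + (+0.002467)·(-50) = 51.77 m.
That is higher than the 51.19 m at W3, so the point is upgradient.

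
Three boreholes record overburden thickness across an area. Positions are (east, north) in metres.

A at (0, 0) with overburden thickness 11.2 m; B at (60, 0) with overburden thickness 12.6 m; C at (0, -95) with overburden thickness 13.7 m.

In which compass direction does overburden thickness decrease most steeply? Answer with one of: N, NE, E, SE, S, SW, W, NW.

NW

∂d/∂x = (12.6 − 11.2) / (60 − 0) = +0.02333
∂d/∂y = (13.7 − 11.2) / (-95 − 0) = -0.02632
Steepest decrease is along −∇f = (-0.02333 E, +0.02632 N) → northwest.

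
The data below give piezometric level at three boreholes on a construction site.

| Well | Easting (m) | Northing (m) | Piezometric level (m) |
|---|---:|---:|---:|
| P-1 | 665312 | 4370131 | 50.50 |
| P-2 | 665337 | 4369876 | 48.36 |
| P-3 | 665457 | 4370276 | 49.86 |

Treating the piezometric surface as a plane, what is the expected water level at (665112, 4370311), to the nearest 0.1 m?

54.1 m

With h = a·x + b·y + c and P-1 as origin, the differences give:
  25·a + (-255)·b = -2.14
  145·a + 145·b = -0.64
Eliminate b (×145 and ×(-255), subtract): 40600·a = -473.500 → a = ∂h/∂x = -0.01166
Back-substitute: b = ∂h/∂y = +0.007249.
h(665112, 4370311) = 50.50 + (-0.01166)·(-200) + (+0.007249)·(180) = 50.50 +2.333 +1.305 = 54.137 m.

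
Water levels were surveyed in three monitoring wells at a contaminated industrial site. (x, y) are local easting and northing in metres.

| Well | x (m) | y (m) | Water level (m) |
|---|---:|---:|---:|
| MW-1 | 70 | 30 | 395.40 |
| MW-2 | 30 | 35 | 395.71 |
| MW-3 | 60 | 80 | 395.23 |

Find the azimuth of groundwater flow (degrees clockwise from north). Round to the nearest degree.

With h = a·x + b·y + c and MW-1 as origin, the differences give:
  (-40)·a + 5·b = +0.31
  (-10)·a + 50·b = -0.17
Eliminate b (×50 and ×5, subtract): -1950·a = 16.350 → a = ∂h/∂x = -0.008385
Back-substitute: b = ∂h/∂y = -0.005077.
Flow direction (−∇h) has components (+0.008385 E, +0.005077 N).
Azimuth = atan2(E, N) = atan2(+0.008385, +0.005077) = 58.8° ≈ 059°.

059°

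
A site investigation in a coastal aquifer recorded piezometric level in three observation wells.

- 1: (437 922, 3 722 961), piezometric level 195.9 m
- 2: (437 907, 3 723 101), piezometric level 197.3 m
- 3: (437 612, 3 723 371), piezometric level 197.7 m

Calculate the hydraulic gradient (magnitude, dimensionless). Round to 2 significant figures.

0.014

Differences from 1: to 2 (Δx, Δy, Δh) = (-15, 140, +1.4); to 3 = (-310, 410, +1.8).
Solve a·Δx + b·Δy = Δh: det = (-15)·410 − (-310)·140 = 37250.
∂h/∂x = [(+1.4)·410 − (+1.8)·140] / 37250 = +0.008644
∂h/∂y = [(-15)·(+1.8) − (-310)·(+1.4)] / 37250 = +0.01093
|∇h| = √(0.008644² + 0.01093²) = 0.01393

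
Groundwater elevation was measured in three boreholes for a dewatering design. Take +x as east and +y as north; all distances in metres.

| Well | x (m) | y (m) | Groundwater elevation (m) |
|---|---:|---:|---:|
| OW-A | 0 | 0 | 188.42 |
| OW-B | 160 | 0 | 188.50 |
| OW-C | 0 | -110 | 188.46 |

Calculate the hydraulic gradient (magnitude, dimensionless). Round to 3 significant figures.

0.000618

∂h/∂x = (188.50 − 188.42) / (160 − 0) = +0.0005000
∂h/∂y = (188.46 − 188.42) / (-110 − 0) = -0.0003636
|∇h| = √(0.0005000² + -0.0003636²) = 0.0006182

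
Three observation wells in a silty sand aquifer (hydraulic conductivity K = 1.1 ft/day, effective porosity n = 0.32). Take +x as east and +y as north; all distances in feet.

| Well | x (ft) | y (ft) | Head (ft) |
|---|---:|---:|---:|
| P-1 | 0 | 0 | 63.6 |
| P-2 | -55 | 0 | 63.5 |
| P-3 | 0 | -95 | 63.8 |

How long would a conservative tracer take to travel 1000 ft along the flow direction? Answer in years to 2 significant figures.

290 years

∂h/∂x = (63.5 − 63.6) / (-55 − 0) = +0.001818
∂h/∂y = (63.8 − 63.6) / (-95 − 0) = -0.002105
|∇h| = √(0.001818² + -0.002105²) = 0.002781
Seepage velocity v = K·i/n = 1.1 × 0.002781 / 0.32 = 0.00956 ft/day.
t = 1000 / 0.00956 = 1.046e+05 days = 286 years.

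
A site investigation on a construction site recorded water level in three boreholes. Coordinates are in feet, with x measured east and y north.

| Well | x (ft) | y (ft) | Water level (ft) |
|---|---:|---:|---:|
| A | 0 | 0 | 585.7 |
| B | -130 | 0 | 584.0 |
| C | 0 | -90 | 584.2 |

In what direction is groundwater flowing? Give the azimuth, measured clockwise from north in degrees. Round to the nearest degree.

∂h/∂x = (584.0 − 585.7) / (-130 − 0) = +0.01308
∂h/∂y = (584.2 − 585.7) / (-90 − 0) = +0.01667
Flow direction (−∇h) has components (-0.01308 E, -0.01667 N).
Azimuth = atan2(E, N) = atan2(-0.01308, -0.01667) = 218.1° ≈ 218°.

218°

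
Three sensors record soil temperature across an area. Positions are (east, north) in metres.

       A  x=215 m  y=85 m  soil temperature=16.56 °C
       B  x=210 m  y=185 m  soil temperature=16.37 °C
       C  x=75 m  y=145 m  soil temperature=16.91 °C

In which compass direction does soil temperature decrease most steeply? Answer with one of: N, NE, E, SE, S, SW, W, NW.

Differences from A: to B (Δx, Δy, Δh) = (-5, 100, -0.19); to C = (-140, 60, +0.35).
Solve a·Δx + b·Δy = ΔT: det = (-5)·60 − (-140)·100 = 13700.
∂T/∂x = [(-0.19)·60 − (+0.35)·100] / 13700 = -0.003387
∂T/∂y = [(-5)·(+0.35) − (-140)·(-0.19)] / 13700 = -0.002069
Steepest decrease is along −∇f = (+0.003387 E, +0.002069 N) → northeast.

NE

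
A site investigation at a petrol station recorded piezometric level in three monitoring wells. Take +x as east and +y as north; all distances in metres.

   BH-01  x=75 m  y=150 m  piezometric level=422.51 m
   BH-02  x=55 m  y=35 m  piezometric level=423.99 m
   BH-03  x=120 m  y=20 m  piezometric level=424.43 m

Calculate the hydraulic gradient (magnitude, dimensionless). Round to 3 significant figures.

0.0140

With h = a·x + b·y + c and BH-01 as origin, the differences give:
  (-20)·a + (-115)·b = +1.48
  45·a + (-130)·b = +1.92
Eliminate b (×(-130) and ×(-115), subtract): 7775·a = 28.400 → a = ∂h/∂x = +0.003653
Back-substitute: b = ∂h/∂y = -0.01350.
|∇h| = √(0.003653² + -0.01350²) = 0.01399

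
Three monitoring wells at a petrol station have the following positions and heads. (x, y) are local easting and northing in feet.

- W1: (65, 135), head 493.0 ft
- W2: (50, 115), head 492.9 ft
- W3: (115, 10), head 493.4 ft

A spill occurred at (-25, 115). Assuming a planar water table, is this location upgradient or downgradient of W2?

downgradient

Taking W1 as reference: W2−W1 = (-15, -20, -0.1); W3−W1 = (50, -125, +0.4).
Determinant of the coordinate differences = (-15)·(-125) − 50·(-20) = 2875.
∂h/∂x = [(-0.1)·(-125) − (+0.4)·(-20)] / 2875 = +0.007130
∂h/∂y = [(-15)·(+0.4) − 50·(-0.1)] / 2875 = -0.0003478
Head at (-25, 115) = 493.0 + (+0.007130)·(-90) + (-0.0003478)·(-20) = 492.37 ft.
That is lower than the 492.9 ft at W2, so the point is downgradient.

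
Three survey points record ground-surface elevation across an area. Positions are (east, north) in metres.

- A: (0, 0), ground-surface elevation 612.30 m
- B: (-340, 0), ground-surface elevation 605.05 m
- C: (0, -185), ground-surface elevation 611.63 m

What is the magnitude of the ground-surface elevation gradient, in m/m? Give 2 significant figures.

0.022 m/m

∂z/∂x = (605.05 − 612.30) / (-340 − 0) = +0.02132
∂z/∂y = (611.63 − 612.30) / (-185 − 0) = +0.003622
|∇f| = √(0.02132² + 0.003622²) = 0.02163 m/m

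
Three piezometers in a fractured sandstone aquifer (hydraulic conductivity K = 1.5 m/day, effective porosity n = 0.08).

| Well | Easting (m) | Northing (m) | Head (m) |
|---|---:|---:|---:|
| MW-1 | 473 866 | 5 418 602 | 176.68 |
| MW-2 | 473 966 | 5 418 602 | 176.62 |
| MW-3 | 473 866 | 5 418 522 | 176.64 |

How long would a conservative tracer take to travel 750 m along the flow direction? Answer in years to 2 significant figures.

140 years

∂h/∂x = (176.62 − 176.68) / (473966 − 473866) = -0.0006000
∂h/∂y = (176.64 − 176.68) / (5418522 − 5418602) = +0.0005000
|∇h| = √(-0.0006000² + 0.0005000²) = 0.000781
Seepage velocity v = K·i/n = 1.5 × 0.000781 / 0.08 = 0.01464 m/day.
t = 750 / 0.01464 = 5.123e+04 days = 140 years.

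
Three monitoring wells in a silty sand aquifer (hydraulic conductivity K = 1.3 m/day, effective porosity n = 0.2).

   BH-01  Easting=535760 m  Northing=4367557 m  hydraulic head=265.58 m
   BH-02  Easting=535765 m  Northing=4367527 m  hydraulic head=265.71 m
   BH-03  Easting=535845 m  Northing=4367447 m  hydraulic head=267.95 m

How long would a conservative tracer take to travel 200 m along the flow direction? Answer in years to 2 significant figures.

Taking BH-01 as reference: BH-02−BH-01 = (5, -30, +0.13); BH-03−BH-01 = (85, -110, +2.37).
Solve a·Δx + b·Δy = Δh: det = 5·(-110) − 85·(-30) = 2000.
∂h/∂x = [(+0.13)·(-110) − (+2.37)·(-30)] / 2000 = +0.02840
∂h/∂y = [5·(+2.37) − 85·(+0.13)] / 2000 = +0.0004000
|∇h| = √(0.02840² + 0.0004000²) = 0.0284
Seepage velocity v = K·i/n = 1.3 × 0.0284 / 0.2 = 0.1846 m/day.
t = 200 / 0.1846 = 1083 days = 2.97 years.

3.0 years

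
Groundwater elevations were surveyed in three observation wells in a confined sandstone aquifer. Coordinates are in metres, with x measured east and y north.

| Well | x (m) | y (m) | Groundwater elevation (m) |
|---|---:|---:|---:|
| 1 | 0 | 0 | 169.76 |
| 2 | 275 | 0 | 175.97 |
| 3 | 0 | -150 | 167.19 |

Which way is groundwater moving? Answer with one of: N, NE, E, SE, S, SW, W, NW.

∂h/∂x = (175.97 − 169.76) / (275 − 0) = +0.02258
∂h/∂y = (167.19 − 169.76) / (-150 − 0) = +0.01713
Flow = −∇h = (-0.02258 east, -0.01713 north), which points southwest.

SW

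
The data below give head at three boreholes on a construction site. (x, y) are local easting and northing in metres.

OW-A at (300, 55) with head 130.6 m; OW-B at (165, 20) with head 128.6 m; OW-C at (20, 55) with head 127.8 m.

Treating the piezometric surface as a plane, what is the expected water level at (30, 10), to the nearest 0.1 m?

With h = a·x + b·y + c and OW-A as origin, the differences give:
  (-135)·a + (-35)·b = -2.0
  (-280)·a + 0·b = -2.8
Eliminate b (×0 and ×(-35), subtract): -9800·a = -98.00 → a = ∂h/∂x = +0.010000
Back-substitute: b = ∂h/∂y = +0.01857.
h(30, 10) = 130.6 + (+0.010000)·(-270) + (+0.01857)·(-45) = 130.6 -2.700 -0.836 = 127.064 m.

127.1 m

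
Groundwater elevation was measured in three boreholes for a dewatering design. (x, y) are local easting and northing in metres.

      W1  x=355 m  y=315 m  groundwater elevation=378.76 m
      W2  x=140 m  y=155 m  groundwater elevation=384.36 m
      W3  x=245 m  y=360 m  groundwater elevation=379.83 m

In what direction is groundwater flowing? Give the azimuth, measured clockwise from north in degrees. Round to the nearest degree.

048°

With h = a·x + b·y + c and W1 as origin, the differences give:
  (-215)·a + (-160)·b = +5.60
  (-110)·a + 45·b = +1.07
Eliminate b (×45 and ×(-160), subtract): -27275·a = 423.200 → a = ∂h/∂x = -0.01552
Back-substitute: b = ∂h/∂y = -0.01415.
Flow direction (−∇h) has components (+0.01552 E, +0.01415 N).
Azimuth = atan2(E, N) = atan2(+0.01552, +0.01415) = 47.6° ≈ 048°.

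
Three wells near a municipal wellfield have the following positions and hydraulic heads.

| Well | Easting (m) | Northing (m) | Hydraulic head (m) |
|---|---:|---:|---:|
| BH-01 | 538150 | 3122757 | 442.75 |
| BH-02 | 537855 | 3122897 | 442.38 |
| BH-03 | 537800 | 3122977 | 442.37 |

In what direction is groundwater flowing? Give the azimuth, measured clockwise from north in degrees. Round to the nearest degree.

238°

Differences from BH-01: to BH-02 (Δx, Δy, Δh) = (-295, 140, -0.37); to BH-03 = (-350, 220, -0.38).
Solve a·Δx + b·Δy = Δh: det = (-295)·220 − (-350)·140 = -15900.
∂h/∂x = [(-0.37)·220 − (-0.38)·140] / -15900 = +0.001774
∂h/∂y = [(-295)·(-0.38) − (-350)·(-0.37)] / -15900 = +0.001094
Flow direction (−∇h) has components (-0.001774 E, -0.001094 N).
Azimuth = atan2(E, N) = atan2(-0.001774, -0.001094) = 238.3° ≈ 238°.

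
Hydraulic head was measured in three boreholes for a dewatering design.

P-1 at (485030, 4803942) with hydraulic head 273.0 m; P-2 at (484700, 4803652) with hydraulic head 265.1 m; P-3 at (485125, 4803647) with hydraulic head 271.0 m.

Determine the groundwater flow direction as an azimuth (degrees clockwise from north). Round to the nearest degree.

231°

With h = a·x + b·y + c and P-1 as origin, the differences give:
  (-330)·a + (-290)·b = -7.9
  95·a + (-295)·b = -2.0
Eliminate b (×(-295) and ×(-290), subtract): 124900·a = 1750.50 → a = ∂h/∂x = +0.01402
Back-substitute: b = ∂h/∂y = +0.01129.
Flow direction (−∇h) has components (-0.01402 E, -0.01129 N).
Azimuth = atan2(E, N) = atan2(-0.01402, -0.01129) = 231.1° ≈ 231°.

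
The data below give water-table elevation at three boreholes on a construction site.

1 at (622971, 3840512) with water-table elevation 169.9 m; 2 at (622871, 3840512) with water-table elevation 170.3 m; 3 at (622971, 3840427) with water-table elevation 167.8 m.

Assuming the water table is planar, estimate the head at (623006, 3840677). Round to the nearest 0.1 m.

173.8 m

∂h/∂x = (170.3 − 169.9) / (622871 − 622971) = -0.004000
∂h/∂y = (167.8 − 169.9) / (3840427 − 3840512) = +0.02471
h(623006, 3840677) = 169.9 + (-0.004000)·(35) + (+0.02471)·(165) = 169.9 -0.140 +4.076 = 173.836 m.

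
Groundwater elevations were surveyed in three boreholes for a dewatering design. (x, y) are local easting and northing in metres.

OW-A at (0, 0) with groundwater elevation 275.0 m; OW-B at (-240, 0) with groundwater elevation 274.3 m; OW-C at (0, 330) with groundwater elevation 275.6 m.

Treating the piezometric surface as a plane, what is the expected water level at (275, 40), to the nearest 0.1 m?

∂h/∂x = (274.3 − 275.0) / (-240 − 0) = +0.002917
∂h/∂y = (275.6 − 275.0) / (330 − 0) = +0.001818
h(275, 40) = 275.0 + (+0.002917)·(275) + (+0.001818)·(40) = 275.0 +0.802 +0.073 = 275.875 m.

275.9 m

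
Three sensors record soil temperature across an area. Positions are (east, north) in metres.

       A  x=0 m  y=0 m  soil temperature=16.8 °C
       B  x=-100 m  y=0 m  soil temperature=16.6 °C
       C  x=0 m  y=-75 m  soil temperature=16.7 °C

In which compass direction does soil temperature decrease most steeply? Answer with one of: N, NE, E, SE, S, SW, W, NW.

∂T/∂x = (16.6 − 16.8) / (-100 − 0) = +0.002000
∂T/∂y = (16.7 − 16.8) / (-75 − 0) = +0.001333
Steepest decrease is along −∇f = (-0.002000 E, -0.001333 N) → southwest.

SW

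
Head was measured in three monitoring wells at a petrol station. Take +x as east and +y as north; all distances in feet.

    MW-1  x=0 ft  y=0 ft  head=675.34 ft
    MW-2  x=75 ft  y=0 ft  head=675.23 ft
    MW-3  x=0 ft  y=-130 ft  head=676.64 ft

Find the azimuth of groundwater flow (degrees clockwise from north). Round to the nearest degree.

∂h/∂x = (675.23 − 675.34) / (75 − 0) = -0.001467
∂h/∂y = (676.64 − 675.34) / (-130 − 0) = -0.010000
Flow direction (−∇h) has components (+0.001467 E, +0.010000 N).
Azimuth = atan2(E, N) = atan2(+0.001467, +0.010000) = 8.3° ≈ 008°.

008°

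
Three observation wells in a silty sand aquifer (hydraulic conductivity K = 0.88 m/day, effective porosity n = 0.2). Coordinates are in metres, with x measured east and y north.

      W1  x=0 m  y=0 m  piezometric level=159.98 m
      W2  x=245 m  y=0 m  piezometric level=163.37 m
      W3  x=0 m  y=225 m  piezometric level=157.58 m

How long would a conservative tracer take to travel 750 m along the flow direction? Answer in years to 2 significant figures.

∂h/∂x = (163.37 − 159.98) / (245 − 0) = +0.01384
∂h/∂y = (157.58 − 159.98) / (225 − 0) = -0.01067
|∇h| = √(0.01384² + -0.01067²) = 0.01748
Seepage velocity v = K·i/n = 0.88 × 0.01748 / 0.2 = 0.07691 m/day.
t = 750 / 0.07691 = 9752 days = 26.7 years.

27 years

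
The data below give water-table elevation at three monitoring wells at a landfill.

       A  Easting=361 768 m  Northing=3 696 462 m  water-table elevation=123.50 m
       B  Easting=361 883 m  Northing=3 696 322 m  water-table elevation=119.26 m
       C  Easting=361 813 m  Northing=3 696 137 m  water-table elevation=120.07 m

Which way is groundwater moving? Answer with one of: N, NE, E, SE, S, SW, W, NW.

E

Taking A as reference: B−A = (115, -140, -4.24); C−A = (45, -325, -3.43).
Determinant of the coordinate differences = 115·(-325) − 45·(-140) = -31075.
∂h/∂x = [(-4.24)·(-325) − (-3.43)·(-140)] / -31075 = -0.02889
∂h/∂y = [115·(-3.43) − 45·(-4.24)] / -31075 = +0.006553
Flow = −∇h = (+0.02889 east, -0.006553 north), which points east.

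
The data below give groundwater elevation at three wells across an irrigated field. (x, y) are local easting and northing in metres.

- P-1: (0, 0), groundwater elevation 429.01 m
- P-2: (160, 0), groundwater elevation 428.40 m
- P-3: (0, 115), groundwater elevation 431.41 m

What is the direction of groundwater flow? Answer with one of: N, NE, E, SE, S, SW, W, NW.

S

∂h/∂x = (428.40 − 429.01) / (160 − 0) = -0.003813
∂h/∂y = (431.41 − 429.01) / (115 − 0) = +0.02087
Flow = −∇h = (+0.003813 east, -0.02087 north), which points south.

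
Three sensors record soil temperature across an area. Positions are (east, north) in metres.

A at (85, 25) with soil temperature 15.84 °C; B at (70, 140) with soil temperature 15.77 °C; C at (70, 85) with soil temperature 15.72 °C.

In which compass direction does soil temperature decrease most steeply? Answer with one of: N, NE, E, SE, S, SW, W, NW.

Differences from A: to B (Δx, Δy, Δh) = (-15, 115, -0.07); to C = (-15, 60, -0.12).
Determinant of the coordinate differences = (-15)·60 − (-15)·115 = 825.
∂T/∂x = [(-0.07)·60 − (-0.12)·115] / 825 = +0.01164
∂T/∂y = [(-15)·(-0.12) − (-15)·(-0.07)] / 825 = +0.0009091
Steepest decrease is along −∇f = (-0.01164 E, -0.0009091 N) → west.

W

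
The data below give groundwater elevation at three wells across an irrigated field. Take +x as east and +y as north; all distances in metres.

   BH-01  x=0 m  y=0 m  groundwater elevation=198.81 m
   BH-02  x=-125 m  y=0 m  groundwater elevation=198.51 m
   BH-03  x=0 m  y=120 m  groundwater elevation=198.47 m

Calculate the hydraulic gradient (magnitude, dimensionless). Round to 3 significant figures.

∂h/∂x = (198.51 − 198.81) / (-125 − 0) = +0.002400
∂h/∂y = (198.47 − 198.81) / (120 − 0) = -0.002833
|∇h| = √(0.002400² + -0.002833²) = 0.003713

0.00371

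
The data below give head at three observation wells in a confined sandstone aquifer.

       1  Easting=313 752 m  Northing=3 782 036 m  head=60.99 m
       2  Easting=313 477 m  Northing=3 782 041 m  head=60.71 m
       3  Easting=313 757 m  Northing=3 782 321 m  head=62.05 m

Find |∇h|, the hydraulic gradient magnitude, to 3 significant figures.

Taking 1 as reference: 2−1 = (-275, 5, -0.28); 3−1 = (5, 285, +1.06).
Determinant of the coordinate differences = (-275)·285 − 5·5 = -78400.
∂h/∂x = [(-0.28)·285 − (+1.06)·5] / -78400 = +0.001085
∂h/∂y = [(-275)·(+1.06) − 5·(-0.28)] / -78400 = +0.003700
|∇h| = √(0.001085² + 0.003700²) = 0.003856

0.00386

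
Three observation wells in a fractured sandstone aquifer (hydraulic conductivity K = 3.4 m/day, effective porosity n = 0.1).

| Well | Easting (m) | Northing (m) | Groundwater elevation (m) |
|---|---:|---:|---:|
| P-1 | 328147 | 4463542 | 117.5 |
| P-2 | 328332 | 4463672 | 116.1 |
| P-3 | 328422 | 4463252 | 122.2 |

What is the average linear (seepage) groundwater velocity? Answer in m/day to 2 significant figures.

Taking P-1 as reference: P-2−P-1 = (185, 130, -1.4); P-3−P-1 = (275, -290, +4.7).
Determinant of the coordinate differences = 185·(-290) − 275·130 = -89400.
∂h/∂x = [(-1.4)·(-290) − (+4.7)·130] / -89400 = +0.002293
∂h/∂y = [185·(+4.7) − 275·(-1.4)] / -89400 = -0.01403
|∇h| = √(0.002293² + -0.01403²) = 0.01422
Seepage velocity v = K·i/n = 3.4 × 0.01422 / 0.1 = 0.4835 m/day.

0.48 m/day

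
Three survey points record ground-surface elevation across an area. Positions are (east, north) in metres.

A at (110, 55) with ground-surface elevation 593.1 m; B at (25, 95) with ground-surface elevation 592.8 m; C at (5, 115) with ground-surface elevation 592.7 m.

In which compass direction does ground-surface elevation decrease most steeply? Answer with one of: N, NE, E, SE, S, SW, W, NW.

NW

Three-point gradient (reference A): Δ to B = (-85, 40, -0.3), Δ to C = (-105, 60, -0.4).
∂z/∂x = +0.002222, ∂z/∂y = -0.002778 (det = -900).
Steepest decrease is along −∇f = (-0.002222 E, +0.002778 N) → northwest.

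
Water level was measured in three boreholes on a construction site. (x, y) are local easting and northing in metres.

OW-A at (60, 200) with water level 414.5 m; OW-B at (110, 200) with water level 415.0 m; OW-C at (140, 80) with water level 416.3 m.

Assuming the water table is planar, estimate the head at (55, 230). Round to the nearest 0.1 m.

With h = a·x + b·y + c and OW-A as origin, the differences give:
  50·a + 0·b = +0.5
  80·a + (-120)·b = +1.8
Eliminate b (×(-120) and ×0, subtract): -6000·a = -60.00 → a = ∂h/∂x = +0.01000
Back-substitute: b = ∂h/∂y = -0.008333.
h(55, 230) = 414.5 + (+0.01000)·(-5) + (-0.008333)·(30) = 414.5 -0.050 -0.250 = 414.200 m.

414.2 m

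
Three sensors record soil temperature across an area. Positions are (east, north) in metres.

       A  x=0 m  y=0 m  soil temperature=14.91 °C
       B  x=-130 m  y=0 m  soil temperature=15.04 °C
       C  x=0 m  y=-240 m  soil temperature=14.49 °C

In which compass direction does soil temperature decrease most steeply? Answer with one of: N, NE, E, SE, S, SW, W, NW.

SE

∂T/∂x = (15.04 − 14.91) / (-130 − 0) = -0.0010000
∂T/∂y = (14.49 − 14.91) / (-240 − 0) = +0.001750
Steepest decrease is along −∇f = (+0.0010000 E, -0.001750 N) → southeast.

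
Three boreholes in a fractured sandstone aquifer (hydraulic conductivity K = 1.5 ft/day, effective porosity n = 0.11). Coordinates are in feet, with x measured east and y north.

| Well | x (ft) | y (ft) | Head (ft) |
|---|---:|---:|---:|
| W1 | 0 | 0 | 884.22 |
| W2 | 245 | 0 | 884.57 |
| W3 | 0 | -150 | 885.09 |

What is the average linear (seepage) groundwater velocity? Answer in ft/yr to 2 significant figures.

∂h/∂x = (884.57 − 884.22) / (245 − 0) = +0.001429
∂h/∂y = (885.09 − 884.22) / (-150 − 0) = -0.005800
|∇h| = √(0.001429² + -0.005800²) = 0.005973
Seepage velocity v = K·i/n = 1.5 × 0.005973 / 0.11 = 0.08145 ft/day = 29.75 ft/yr.

30 ft/yr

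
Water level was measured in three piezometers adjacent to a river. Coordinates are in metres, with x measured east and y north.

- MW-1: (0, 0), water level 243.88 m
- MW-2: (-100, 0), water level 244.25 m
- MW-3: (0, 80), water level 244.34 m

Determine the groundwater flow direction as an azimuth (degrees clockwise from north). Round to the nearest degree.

∂h/∂x = (244.25 − 243.88) / (-100 − 0) = -0.003700
∂h/∂y = (244.34 − 243.88) / (80 − 0) = +0.005750
Flow direction (−∇h) has components (+0.003700 E, -0.005750 N).
Azimuth = atan2(E, N) = atan2(+0.003700, -0.005750) = 147.2° ≈ 147°.

147°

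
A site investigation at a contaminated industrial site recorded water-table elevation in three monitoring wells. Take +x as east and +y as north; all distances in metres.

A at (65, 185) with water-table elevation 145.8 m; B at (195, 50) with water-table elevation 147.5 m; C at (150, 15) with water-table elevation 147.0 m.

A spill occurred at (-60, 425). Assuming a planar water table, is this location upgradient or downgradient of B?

downgradient

With h = a·x + b·y + c and A as origin, the differences give:
  130·a + (-135)·b = +1.7
  85·a + (-170)·b = +1.2
Eliminate b (×(-170) and ×(-135), subtract): -10625·a = -127.00 → a = ∂h/∂x = +0.01195
Back-substitute: b = ∂h/∂y = -0.001082.
Head at (-60, 425) = 145.8 + (+0.01195)·(-125) + (-0.001082)·(240) = 144.05 m.
That is lower than the 147.5 m at B, so the point is downgradient.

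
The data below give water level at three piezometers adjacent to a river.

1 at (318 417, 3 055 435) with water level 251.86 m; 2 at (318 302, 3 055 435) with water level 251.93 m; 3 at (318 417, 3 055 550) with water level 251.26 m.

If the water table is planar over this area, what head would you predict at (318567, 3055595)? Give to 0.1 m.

250.9 m

∂h/∂x = (251.93 − 251.86) / (318302 − 318417) = -0.0006087
∂h/∂y = (251.26 − 251.86) / (3055550 − 3055435) = -0.005217
h(318567, 3055595) = 251.86 + (-0.0006087)·(150) + (-0.005217)·(160) = 251.86 -0.091 -0.835 = 250.934 m.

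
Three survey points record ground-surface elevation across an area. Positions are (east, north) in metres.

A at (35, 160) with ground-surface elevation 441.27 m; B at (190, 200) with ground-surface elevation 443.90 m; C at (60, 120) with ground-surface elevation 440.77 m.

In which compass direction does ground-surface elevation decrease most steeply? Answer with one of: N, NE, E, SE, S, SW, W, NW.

Three-point gradient (reference A): Δ to B = (155, 40, +2.63), Δ to C = (25, -40, -0.50).
∂z/∂x = +0.01183, ∂z/∂y = +0.01990 (det = -7200).
Steepest decrease is along −∇f = (-0.01183 E, -0.01990 N) → southwest.

SW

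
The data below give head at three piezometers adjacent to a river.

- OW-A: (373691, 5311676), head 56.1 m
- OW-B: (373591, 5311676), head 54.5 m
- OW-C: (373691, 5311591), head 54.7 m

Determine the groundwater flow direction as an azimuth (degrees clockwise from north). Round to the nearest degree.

224°

∂h/∂x = (54.5 − 56.1) / (373591 − 373691) = +0.01600
∂h/∂y = (54.7 − 56.1) / (5311591 − 5311676) = +0.01647
Flow direction (−∇h) has components (-0.01600 E, -0.01647 N).
Azimuth = atan2(E, N) = atan2(-0.01600, -0.01647) = 224.2° ≈ 224°.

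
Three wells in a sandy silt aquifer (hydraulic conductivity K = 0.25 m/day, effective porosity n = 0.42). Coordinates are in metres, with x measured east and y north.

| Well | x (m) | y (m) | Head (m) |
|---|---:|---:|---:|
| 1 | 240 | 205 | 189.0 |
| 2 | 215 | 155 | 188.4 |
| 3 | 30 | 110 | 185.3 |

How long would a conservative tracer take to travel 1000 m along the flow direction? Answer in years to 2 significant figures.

280 years

Differences from 1: to 2 (Δx, Δy, Δh) = (-25, -50, -0.6); to 3 = (-210, -95, -3.7).
Solve a·Δx + b·Δy = Δh: det = (-25)·(-95) − (-210)·(-50) = -8125.
∂h/∂x = [(-0.6)·(-95) − (-3.7)·(-50)] / -8125 = +0.01575
∂h/∂y = [(-25)·(-3.7) − (-210)·(-0.6)] / -8125 = +0.004123
|∇h| = √(0.01575² + 0.004123²) = 0.01628
Seepage velocity v = K·i/n = 0.25 × 0.01628 / 0.42 = 0.00969 m/day.
t = 1000 / 0.00969 = 1.032e+05 days = 283 years.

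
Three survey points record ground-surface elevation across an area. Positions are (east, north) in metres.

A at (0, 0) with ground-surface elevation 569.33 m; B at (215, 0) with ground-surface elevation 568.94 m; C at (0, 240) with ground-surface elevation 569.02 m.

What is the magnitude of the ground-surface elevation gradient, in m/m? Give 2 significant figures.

∂z/∂x = (568.94 − 569.33) / (215 − 0) = -0.001814
∂z/∂y = (569.02 − 569.33) / (240 − 0) = -0.001292
|∇f| = √(-0.001814² + -0.001292²) = 0.002227 m/m

0.0022 m/m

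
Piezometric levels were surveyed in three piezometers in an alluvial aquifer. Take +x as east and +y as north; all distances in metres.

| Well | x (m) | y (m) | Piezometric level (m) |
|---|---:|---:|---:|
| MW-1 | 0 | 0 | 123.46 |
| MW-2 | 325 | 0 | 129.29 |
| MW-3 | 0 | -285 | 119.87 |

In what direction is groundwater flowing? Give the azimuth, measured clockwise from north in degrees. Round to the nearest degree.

235°

∂h/∂x = (129.29 − 123.46) / (325 − 0) = +0.01794
∂h/∂y = (119.87 − 123.46) / (-285 − 0) = +0.01260
Flow direction (−∇h) has components (-0.01794 E, -0.01260 N).
Azimuth = atan2(E, N) = atan2(-0.01794, -0.01260) = 234.9° ≈ 235°.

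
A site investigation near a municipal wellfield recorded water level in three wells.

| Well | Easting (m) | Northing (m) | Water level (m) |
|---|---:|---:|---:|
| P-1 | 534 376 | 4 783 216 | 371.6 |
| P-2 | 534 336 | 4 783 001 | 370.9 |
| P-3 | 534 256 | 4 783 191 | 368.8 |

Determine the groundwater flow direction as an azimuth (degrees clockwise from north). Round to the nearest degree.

273°

Taking P-1 as reference: P-2−P-1 = (-40, -215, -0.7); P-3−P-1 = (-120, -25, -2.8).
Solve a·Δx + b·Δy = Δh: det = (-40)·(-25) − (-120)·(-215) = -24800.
∂h/∂x = [(-0.7)·(-25) − (-2.8)·(-215)] / -24800 = +0.02357
∂h/∂y = [(-40)·(-2.8) − (-120)·(-0.7)] / -24800 = -0.001129
Flow direction (−∇h) has components (-0.02357 E, +0.001129 N).
Azimuth = atan2(E, N) = atan2(-0.02357, +0.001129) = 272.7° ≈ 273°.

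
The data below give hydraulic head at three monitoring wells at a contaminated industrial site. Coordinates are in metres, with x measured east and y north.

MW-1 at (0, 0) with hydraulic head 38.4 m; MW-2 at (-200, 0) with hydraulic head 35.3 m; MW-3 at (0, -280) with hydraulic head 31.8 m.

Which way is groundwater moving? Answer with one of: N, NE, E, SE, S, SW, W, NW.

SW

∂h/∂x = (35.3 − 38.4) / (-200 − 0) = +0.01550
∂h/∂y = (31.8 − 38.4) / (-280 − 0) = +0.02357
Flow = −∇h = (-0.01550 east, -0.02357 north), which points southwest.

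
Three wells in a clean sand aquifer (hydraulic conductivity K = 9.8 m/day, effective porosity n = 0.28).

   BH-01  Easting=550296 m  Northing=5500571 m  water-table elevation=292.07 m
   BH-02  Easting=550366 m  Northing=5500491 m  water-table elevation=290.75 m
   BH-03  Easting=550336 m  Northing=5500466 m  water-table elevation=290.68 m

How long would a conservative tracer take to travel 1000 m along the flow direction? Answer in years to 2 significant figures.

6.2 years

With h = a·x + b·y + c and BH-01 as origin, the differences give:
  70·a + (-80)·b = -1.32
  40·a + (-105)·b = -1.39
Eliminate b (×(-105) and ×(-80), subtract): -4150·a = 27.400 → a = ∂h/∂x = -0.006602
Back-substitute: b = ∂h/∂y = +0.01072.
|∇h| = √(-0.006602² + 0.01072²) = 0.01259
Seepage velocity v = K·i/n = 9.8 × 0.01259 / 0.28 = 0.4407 m/day.
t = 1000 / 0.4407 = 2269 days = 6.21 years.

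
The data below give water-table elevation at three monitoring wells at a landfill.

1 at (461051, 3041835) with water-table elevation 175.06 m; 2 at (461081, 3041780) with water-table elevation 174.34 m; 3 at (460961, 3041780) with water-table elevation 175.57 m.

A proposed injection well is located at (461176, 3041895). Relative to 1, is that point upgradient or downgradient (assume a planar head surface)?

downgradient

Taking 1 as reference: 2−1 = (30, -55, -0.72); 3−1 = (-90, -55, +0.51).
Determinant of the coordinate differences = 30·(-55) − (-90)·(-55) = -6600.
∂h/∂x = [(-0.72)·(-55) − (+0.51)·(-55)] / -6600 = -0.01025
∂h/∂y = [30·(+0.51) − (-90)·(-0.72)] / -6600 = +0.007500
Head at (461176, 3041895) = 175.06 + (-0.01025)·(125) + (+0.007500)·(60) = 174.23 m.
That is lower than the 175.06 m at 1, so the point is downgradient.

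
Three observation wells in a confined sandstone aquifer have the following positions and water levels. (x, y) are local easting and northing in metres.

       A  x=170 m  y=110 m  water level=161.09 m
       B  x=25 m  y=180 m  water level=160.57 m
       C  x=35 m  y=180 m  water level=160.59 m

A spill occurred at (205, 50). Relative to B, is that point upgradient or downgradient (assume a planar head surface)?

Three-point gradient (reference A): Δ to B = (-145, 70, -0.52), Δ to C = (-135, 70, -0.50).
∂h/∂x = +0.002000, ∂h/∂y = -0.003286 (det = -700).
Head at (205, 50) = 161.09 + (+0.002000)·(35) + (-0.003286)·(-60) = 161.36 m.
That is higher than the 160.57 m at B, so the point is upgradient.

upgradient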